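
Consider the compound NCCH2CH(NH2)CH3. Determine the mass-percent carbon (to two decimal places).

57.11%

Atom tally by fragment:
  NCCH2 → C:2 H:2 N:1
  CH(NH2) → C:1 H:3 N:1
  CH3 → C:1 H:3
Element totals:
  C: 4
  H: 8
  N: 2
Molecular formula: C4H8N2.
Molar mass = 84.122 g/mol.
Mass from C: 4 × 12.011 = 48.044 g/mol.
%C = 48.044 / 84.122 × 100 = 57.11%.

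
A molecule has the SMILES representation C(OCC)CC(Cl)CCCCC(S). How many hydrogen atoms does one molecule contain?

21

Atom tally by fragment:
  C2H5OCH2 → C:3 H:7 O:1
  CH2 → C:1 H:2
  CH(Cl) → C:1 H:1 Cl:1
  CH2 → C:1 H:2
  CH2 → C:1 H:2
  CH2 → C:1 H:2
  CH2 → C:1 H:2
  CH2SH → C:1 H:3 S:1
Element totals:
  C: 10
  H: 21
  Cl: 1
  O: 1
  S: 1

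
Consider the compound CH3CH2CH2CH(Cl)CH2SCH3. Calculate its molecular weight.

Atom tally by fragment:
  CH3 → C:1 H:3
  CH2 → C:1 H:2
  CH2 → C:1 H:2
  CH(Cl) → C:1 H:1 Cl:1
  CH2SCH3 → C:2 H:5 S:1
Element totals:
  C: 6
  H: 13
  Cl: 1
  S: 1
Molecular formula: C6H13ClS.
  M = 6(12.011) + 13(1.008) + 35.45 + 32.06
    = 72.066 + 13.104 + 35.450 + 32.060 = 152.680

152.68 g/mol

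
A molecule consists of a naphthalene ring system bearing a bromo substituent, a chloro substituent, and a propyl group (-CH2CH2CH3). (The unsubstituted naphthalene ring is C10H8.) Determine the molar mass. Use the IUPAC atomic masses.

Atom tally by fragment:
  naphthalene ring system core → C:10 H:8
  (− 3 ring H displaced by substituents)
  + Br → Br:1
  + Cl → Cl:1
  + CH2CH2CH3 → C:3 H:7
Element totals:
  C: 13
  H: 12
  Br: 1
  Cl: 1
Molecular formula: C13H12BrCl.
  M = 13(12.011) + 12(1.008) + 79.904 + 35.45
    = 156.143 + 12.096 + 79.904 + 35.450 = 283.593

283.59 g/mol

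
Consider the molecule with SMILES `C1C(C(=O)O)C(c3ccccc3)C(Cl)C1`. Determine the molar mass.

224.68 g/mol

Atom tally by fragment:
  cyclopentane ring core → C:5 H:10
  (− 3 ring H displaced by substituents)
  + COOH → C:1 H:1 O:2
  + C6H5 → C:6 H:5
  + Cl → Cl:1
Element totals:
  C: 12
  H: 13
  Cl: 1
  O: 2
Molecular formula: C12H13ClO2.
  M = 12(12.011) + 13(1.008) + 35.45 + 2(15.999)
    = 144.132 + 13.104 + 35.450 + 31.998 = 224.684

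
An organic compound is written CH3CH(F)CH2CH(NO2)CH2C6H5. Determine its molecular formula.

Element totals:
  C: 11
  H: 14
  F: 1
  N: 1
  O: 2

C11H14FNO2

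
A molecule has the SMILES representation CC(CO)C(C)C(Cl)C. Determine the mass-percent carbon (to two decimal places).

Atom tally by fragment:
  CH3 → C:1 H:3
  CH(CH2OH) → C:2 H:4 O:1
  CH(CH3) → C:2 H:4
  CH(Cl) → C:1 H:1 Cl:1
  CH3 → C:1 H:3
Element totals:
  C: 7
  H: 15
  Cl: 1
  O: 1
Molecular formula: C7H15ClO.
Molar mass = 150.646 g/mol.
Mass from C: 7 × 12.011 = 84.077 g/mol.
%C = 84.077 / 150.646 × 100 = 55.81%.

55.81%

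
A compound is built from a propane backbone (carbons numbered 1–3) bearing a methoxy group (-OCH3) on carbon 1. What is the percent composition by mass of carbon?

64.82%

Atom tally by fragment:
  CH3OCH2 → C:2 H:5 O:1
  CH2 → C:1 H:2
  CH3 → C:1 H:3
Element totals:
  C: 4
  H: 10
  O: 1
Molecular formula: C4H10O.
Molar mass = 74.123 g/mol.
Mass from C: 4 × 12.011 = 48.044 g/mol.
%C = 48.044 / 74.123 × 100 = 64.82%.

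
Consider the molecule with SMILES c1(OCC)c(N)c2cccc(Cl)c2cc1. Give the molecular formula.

Atom tally by fragment:
  naphthalene ring system core → C:10 H:8
  (− 3 ring H displaced by substituents)
  + OC2H5 → C:2 H:5 O:1
  + NH2 → N:1 H:2
  + Cl → Cl:1
Element totals:
  C: 12
  H: 12
  Cl: 1
  N: 1
  O: 1

C12H12ClNO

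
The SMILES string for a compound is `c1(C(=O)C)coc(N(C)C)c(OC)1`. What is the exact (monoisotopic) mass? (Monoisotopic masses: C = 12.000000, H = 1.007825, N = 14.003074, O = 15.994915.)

183.0895

Atom tally by fragment:
  furan ring core → C:4 H:4 O:1
  (− 3 ring H displaced by substituents)
  + COCH3 → C:2 H:3 O:1
  + N(CH3)2 → N:1 C:2 H:6
  + OCH3 → C:1 H:3 O:1
Element totals:
  C: 9
  H: 13
  N: 1
  O: 3
Molecular formula: C9H13NO3.
  M = 9(12.0) + 13(1.007825) + 14.003074 + 3(15.994915)
    = 108.000000 + 13.101725 + 14.003074 + 47.984745 = 183.089544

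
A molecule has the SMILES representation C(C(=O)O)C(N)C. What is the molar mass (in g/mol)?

103.12 g/mol

Atom tally by fragment:
  HOOCCH2 → C:2 H:3 O:2
  CH(NH2) → C:1 H:3 N:1
  CH3 → C:1 H:3
Element totals:
  C: 4
  H: 9
  N: 1
  O: 2
Molecular formula: C4H9NO2.
  M = 4(12.011) + 9(1.008) + 14.007 + 2(15.999)
    = 48.044 + 9.072 + 14.007 + 31.998 = 103.121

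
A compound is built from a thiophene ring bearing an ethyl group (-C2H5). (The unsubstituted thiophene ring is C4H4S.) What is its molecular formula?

Atom tally by fragment:
  thiophene ring core → C:4 H:4 S:1
  (− 1 ring H displaced by substituents)
  + C2H5 → C:2 H:5
Element totals:
  C: 6
  H: 8
  S: 1

C6H8S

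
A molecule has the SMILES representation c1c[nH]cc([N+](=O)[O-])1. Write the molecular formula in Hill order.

Atom tally by fragment:
  pyrrole ring core → C:4 H:5 N:1
  (− 1 ring H displaced by substituents)
  + NO2 → N:1 O:2
Element totals:
  C: 4
  H: 4
  N: 2
  O: 2

C4H4N2O2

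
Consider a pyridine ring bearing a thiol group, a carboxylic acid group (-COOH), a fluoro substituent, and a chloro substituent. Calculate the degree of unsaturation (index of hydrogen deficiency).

5

Atom tally by fragment:
  pyridine ring core → C:5 H:5 N:1
  (− 4 ring H displaced by substituents)
  + SH → S:1 H:1
  + COOH → C:1 H:1 O:2
  + F → F:1
  + Cl → Cl:1
Element totals:
  C: 6
  H: 3
  Cl: 1
  F: 1
  N: 1
  O: 2
  S: 1
Molecular formula: C6H3ClFNO2S.
DoU = (2C + 2 + N − H − X) / 2 = (2·6 + 2 + 1 − 3 − 2) / 2 = 5.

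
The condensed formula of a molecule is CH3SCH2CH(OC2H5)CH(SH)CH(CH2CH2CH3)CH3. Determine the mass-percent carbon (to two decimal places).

55.88%

Element totals:
  C: 11
  H: 24
  O: 1
  S: 2
Molecular formula: C11H24OS2.
Molar mass = 236.432 g/mol.
Mass from C: 11 × 12.011 = 132.121 g/mol.
%C = 132.121 / 236.432 × 100 = 55.88%.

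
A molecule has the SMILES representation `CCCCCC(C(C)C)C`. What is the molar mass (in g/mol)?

142.29 g/mol

Atom tally by fragment:
  CH3 → C:1 H:3
  CH2 → C:1 H:2
  CH2 → C:1 H:2
  CH2 → C:1 H:2
  CH2 → C:1 H:2
  CH(CH(CH3)2) → C:4 H:8
  CH3 → C:1 H:3
Element totals:
  C: 10
  H: 22
Molecular formula: C10H22.
  M = 10(12.011) + 22(1.008)
    = 120.110 + 22.176 = 142.286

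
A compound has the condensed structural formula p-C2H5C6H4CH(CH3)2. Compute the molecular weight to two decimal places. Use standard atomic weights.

Element totals:
  C: 11
  H: 16
Molecular formula: C11H16.
  M = 11(12.011) + 16(1.008)
    = 132.121 + 16.128 = 148.249

148.25 g/mol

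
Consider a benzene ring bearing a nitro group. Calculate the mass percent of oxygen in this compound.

25.99%

Atom tally by fragment:
  benzene ring core → C:6 H:6
  (− 1 ring H displaced by substituents)
  + NO2 → N:1 O:2
Element totals:
  C: 6
  H: 5
  N: 1
  O: 2
Molecular formula: C6H5NO2.
Molar mass = 123.111 g/mol.
Mass from O: 2 × 15.999 = 31.998 g/mol.
%O = 31.998 / 123.111 × 100 = 25.99%.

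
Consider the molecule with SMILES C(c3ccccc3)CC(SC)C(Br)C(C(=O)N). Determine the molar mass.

Atom tally by fragment:
  C6H5CH2 → C:7 H:7
  CH2 → C:1 H:2
  CH(SCH3) → C:2 H:4 S:1
  CH(Br) → C:1 H:1 Br:1
  CH2CONH2 → C:2 H:4 O:1 N:1
Element totals:
  C: 13
  H: 18
  Br: 1
  N: 1
  O: 1
  S: 1
Molecular formula: C13H18BrNOS.
  M = 13(12.011) + 18(1.008) + 79.904 + 14.007 + 15.999 + 32.06
    = 156.143 + 18.144 + 79.904 + 14.007 + 15.999 + 32.060 = 316.257

316.26 g/mol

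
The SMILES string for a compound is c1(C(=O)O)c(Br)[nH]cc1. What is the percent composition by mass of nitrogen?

Atom tally by fragment:
  pyrrole ring core → C:4 H:5 N:1
  (− 2 ring H displaced by substituents)
  + COOH → C:1 H:1 O:2
  + Br → Br:1
Element totals:
  C: 5
  H: 4
  Br: 1
  N: 1
  O: 2
Molecular formula: C5H4BrNO2.
Molar mass = 189.996 g/mol.
Mass from N: 1 × 14.007 = 14.007 g/mol.
%N = 14.007 / 189.996 × 100 = 7.37%.

7.37%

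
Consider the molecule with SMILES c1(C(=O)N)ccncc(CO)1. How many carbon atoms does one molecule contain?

Atom tally by fragment:
  pyridine ring core → C:5 H:5 N:1
  (− 2 ring H displaced by substituents)
  + CONH2 → C:1 H:2 O:1 N:1
  + CH2OH → C:1 H:3 O:1
Element totals:
  C: 7
  H: 8
  N: 2
  O: 2

7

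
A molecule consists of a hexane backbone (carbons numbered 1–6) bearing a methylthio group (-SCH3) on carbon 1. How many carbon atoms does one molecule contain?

7

Atom tally by fragment:
  CH3SCH2 → C:2 H:5 S:1
  CH2 → C:1 H:2
  CH2 → C:1 H:2
  CH2 → C:1 H:2
  CH2 → C:1 H:2
  CH3 → C:1 H:3
Element totals:
  C: 7
  H: 16
  S: 1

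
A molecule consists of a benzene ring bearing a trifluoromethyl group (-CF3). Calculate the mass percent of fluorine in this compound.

Atom tally by fragment:
  benzene ring core → C:6 H:6
  (− 1 ring H displaced by substituents)
  + CF3 → C:1 F:3
Element totals:
  C: 7
  H: 5
  F: 3
Molecular formula: C7H5F3.
Molar mass = 146.111 g/mol.
Mass from F: 3 × 18.998 = 56.994 g/mol.
%F = 56.994 / 146.111 × 100 = 39.01%.

39.01%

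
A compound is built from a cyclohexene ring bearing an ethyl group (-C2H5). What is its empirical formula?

C4H7

Atom tally by fragment:
  cyclohexene ring core → C:6 H:10
  (− 1 ring H displaced by substituents)
  + C2H5 → C:2 H:5
Element totals:
  C: 8
  H: 14
Molecular formula: C8H14.
gcd of subscripts = 2; dividing each by 2:
  C: 8/2 = 4
  H: 14/2 = 7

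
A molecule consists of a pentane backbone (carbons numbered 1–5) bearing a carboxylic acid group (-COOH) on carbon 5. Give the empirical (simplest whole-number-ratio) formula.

Atom tally by fragment:
  CH3 → C:1 H:3
  CH2 → C:1 H:2
  CH2 → C:1 H:2
  CH2 → C:1 H:2
  CH2COOH → C:2 H:3 O:2
Element totals:
  C: 6
  H: 12
  O: 2
Molecular formula: C6H12O2.
gcd of subscripts = 2; dividing each by 2:
  C: 6/2 = 3
  H: 12/2 = 6
  O: 2/2 = 1

C3H6O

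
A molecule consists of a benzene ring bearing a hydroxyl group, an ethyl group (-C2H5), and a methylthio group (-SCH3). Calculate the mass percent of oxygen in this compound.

9.51%

Atom tally by fragment:
  benzene ring core → C:6 H:6
  (− 3 ring H displaced by substituents)
  + OH → O:1 H:1
  + C2H5 → C:2 H:5
  + SCH3 → C:1 H:3 S:1
Element totals:
  C: 9
  H: 12
  O: 1
  S: 1
Molecular formula: C9H12OS.
Molar mass = 168.254 g/mol.
Mass from O: 1 × 15.999 = 15.999 g/mol.
%O = 15.999 / 168.254 × 100 = 9.51%.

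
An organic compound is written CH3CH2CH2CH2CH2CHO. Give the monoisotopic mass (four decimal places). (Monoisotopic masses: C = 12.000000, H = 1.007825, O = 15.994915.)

Element totals:
  C: 6
  H: 12
  O: 1
Molecular formula: C6H12O.
  M = 6(12.0) + 12(1.007825) + 15.994915
    = 72.000000 + 12.093900 + 15.994915 = 100.088815

100.0888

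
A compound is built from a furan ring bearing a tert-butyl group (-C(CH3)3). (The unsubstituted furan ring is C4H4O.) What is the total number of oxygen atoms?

1

Atom tally by fragment:
  furan ring core → C:4 H:4 O:1
  (− 1 ring H displaced by substituents)
  + C(CH3)3 → C:4 H:9
Element totals:
  C: 8
  H: 12
  O: 1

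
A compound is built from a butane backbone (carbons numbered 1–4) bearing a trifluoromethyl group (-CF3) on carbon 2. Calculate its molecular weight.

126.12 g/mol

Atom tally by fragment:
  CH3 → C:1 H:3
  CH(CF3) → C:2 H:1 F:3
  CH2 → C:1 H:2
  CH3 → C:1 H:3
Element totals:
  C: 5
  H: 9
  F: 3
Molecular formula: C5H9F3.
  M = 5(12.011) + 9(1.008) + 3(18.998)
    = 60.055 + 9.072 + 56.994 = 126.121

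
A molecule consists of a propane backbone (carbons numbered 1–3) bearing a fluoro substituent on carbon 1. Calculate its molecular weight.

Atom tally by fragment:
  FCH2 → C:1 H:2 F:1
  CH2 → C:1 H:2
  CH3 → C:1 H:3
Element totals:
  C: 3
  H: 7
  F: 1
Molecular formula: C3H7F.
  M = 3(12.011) + 7(1.008) + 18.998
    = 36.033 + 7.056 + 18.998 = 62.087

62.09 g/mol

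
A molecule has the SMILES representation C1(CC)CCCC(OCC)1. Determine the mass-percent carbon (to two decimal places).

Atom tally by fragment:
  cyclopentane ring core → C:5 H:10
  (− 2 ring H displaced by substituents)
  + C2H5 → C:2 H:5
  + OC2H5 → C:2 H:5 O:1
Element totals:
  C: 9
  H: 18
  O: 1
Molecular formula: C9H18O.
Molar mass = 142.242 g/mol.
Mass from C: 9 × 12.011 = 108.099 g/mol.
%C = 108.099 / 142.242 × 100 = 76.00%.

76.00%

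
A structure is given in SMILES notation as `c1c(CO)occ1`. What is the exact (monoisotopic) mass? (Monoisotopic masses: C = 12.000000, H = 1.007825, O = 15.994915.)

98.0368

Atom tally by fragment:
  furan ring core → C:4 H:4 O:1
  (− 1 ring H displaced by substituents)
  + CH2OH → C:1 H:3 O:1
Element totals:
  C: 5
  H: 6
  O: 2
Molecular formula: C5H6O2.
  M = 5(12.0) + 6(1.007825) + 2(15.994915)
    = 60.000000 + 6.046950 + 31.989830 = 98.036780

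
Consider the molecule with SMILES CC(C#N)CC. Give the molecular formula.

C5H9N

Atom tally by fragment:
  CH3 → C:1 H:3
  CH(CN) → C:2 H:1 N:1
  CH2 → C:1 H:2
  CH3 → C:1 H:3
Element totals:
  C: 5
  H: 9
  N: 1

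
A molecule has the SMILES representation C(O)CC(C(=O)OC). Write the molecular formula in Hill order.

Atom tally by fragment:
  HOCH2 → C:1 H:3 O:1
  CH2 → C:1 H:2
  CH2COOCH3 → C:3 H:5 O:2
Element totals:
  C: 5
  H: 10
  O: 3

C5H10O3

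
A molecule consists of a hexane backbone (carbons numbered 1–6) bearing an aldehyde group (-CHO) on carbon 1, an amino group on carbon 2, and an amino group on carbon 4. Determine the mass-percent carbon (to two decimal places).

58.30%

Atom tally by fragment:
  OHCCH2 → C:2 H:3 O:1
  CH(NH2) → C:1 H:3 N:1
  CH2 → C:1 H:2
  CH(NH2) → C:1 H:3 N:1
  CH2 → C:1 H:2
  CH3 → C:1 H:3
Element totals:
  C: 7
  H: 16
  N: 2
  O: 1
Molecular formula: C7H16N2O.
Molar mass = 144.218 g/mol.
Mass from C: 7 × 12.011 = 84.077 g/mol.
%C = 84.077 / 144.218 × 100 = 58.30%.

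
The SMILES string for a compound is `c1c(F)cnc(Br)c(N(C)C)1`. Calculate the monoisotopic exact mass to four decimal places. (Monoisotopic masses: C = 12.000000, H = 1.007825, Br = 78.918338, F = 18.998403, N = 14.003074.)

217.9855

Atom tally by fragment:
  pyridine ring core → C:5 H:5 N:1
  (− 3 ring H displaced by substituents)
  + F → F:1
  + Br → Br:1
  + N(CH3)2 → N:1 C:2 H:6
Element totals:
  C: 7
  H: 8
  Br: 1
  F: 1
  N: 2
Molecular formula: C7H8BrFN2.
  M = 7(12.0) + 8(1.007825) + 78.918338 + 18.998403 + 2(14.003074)
    = 84.000000 + 8.062600 + 78.918338 + 18.998403 + 28.006148 = 217.985489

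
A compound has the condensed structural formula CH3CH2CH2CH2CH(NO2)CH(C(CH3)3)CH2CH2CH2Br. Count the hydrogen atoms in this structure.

26

Atom tally by fragment:
  CH3 → C:1 H:3
  CH2 → C:1 H:2
  CH2 → C:1 H:2
  CH2 → C:1 H:2
  CH(NO2) → C:1 H:1 N:1 O:2
  CH(C(CH3)3) → C:5 H:10
  CH2 → C:1 H:2
  CH2 → C:1 H:2
  CH2Br → C:1 H:2 Br:1
Element totals:
  C: 13
  H: 26
  Br: 1
  N: 1
  O: 2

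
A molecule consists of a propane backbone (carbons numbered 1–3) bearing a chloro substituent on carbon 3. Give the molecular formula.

C3H7Cl

Atom tally by fragment:
  CH3 → C:1 H:3
  CH2 → C:1 H:2
  CH2Cl → C:1 H:2 Cl:1
Element totals:
  C: 3
  H: 7
  Cl: 1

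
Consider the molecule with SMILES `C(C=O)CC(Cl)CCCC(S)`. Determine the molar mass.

194.72 g/mol

Atom tally by fragment:
  OHCCH2 → C:2 H:3 O:1
  CH2 → C:1 H:2
  CH(Cl) → C:1 H:1 Cl:1
  CH2 → C:1 H:2
  CH2 → C:1 H:2
  CH2 → C:1 H:2
  CH2SH → C:1 H:3 S:1
Element totals:
  C: 8
  H: 15
  Cl: 1
  O: 1
  S: 1
Molecular formula: C8H15ClOS.
  M = 8(12.011) + 15(1.008) + 35.45 + 15.999 + 32.06
    = 96.088 + 15.120 + 35.450 + 15.999 + 32.060 = 194.717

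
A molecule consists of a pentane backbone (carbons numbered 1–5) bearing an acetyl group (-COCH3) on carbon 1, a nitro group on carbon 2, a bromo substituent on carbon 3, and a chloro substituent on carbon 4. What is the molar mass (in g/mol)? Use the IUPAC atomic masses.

Atom tally by fragment:
  CH3COCH2 → C:3 H:5 O:1
  CH(NO2) → C:1 H:1 N:1 O:2
  CH(Br) → C:1 H:1 Br:1
  CH(Cl) → C:1 H:1 Cl:1
  CH3 → C:1 H:3
Element totals:
  C: 7
  H: 11
  Br: 1
  Cl: 1
  N: 1
  O: 3
Molecular formula: C7H11BrClNO3.
  M = 7(12.011) + 11(1.008) + 79.904 + 35.45 + 14.007 + 3(15.999)
    = 84.077 + 11.088 + 79.904 + 35.450 + 14.007 + 47.997 = 272.523

272.52 g/mol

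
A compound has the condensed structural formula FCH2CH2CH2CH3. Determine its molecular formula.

C4H9F

Element totals:
  C: 4
  H: 9
  F: 1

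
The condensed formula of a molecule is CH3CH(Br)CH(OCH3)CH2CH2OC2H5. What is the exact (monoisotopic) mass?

224.0412

Atom tally by fragment:
  CH3 → C:1 H:3
  CH(Br) → C:1 H:1 Br:1
  CH(OCH3) → C:2 H:4 O:1
  CH2 → C:1 H:2
  CH2OC2H5 → C:3 H:7 O:1
Element totals:
  C: 8
  H: 17
  Br: 1
  O: 2
Molecular formula: C8H17BrO2.
  M = 8(12.0) + 17(1.007825) + 78.918338 + 2(15.994915)
    = 96.000000 + 17.133025 + 78.918338 + 31.989830 = 224.041193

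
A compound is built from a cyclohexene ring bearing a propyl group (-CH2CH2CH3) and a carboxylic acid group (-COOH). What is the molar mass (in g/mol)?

Atom tally by fragment:
  cyclohexene ring core → C:6 H:10
  (− 2 ring H displaced by substituents)
  + CH2CH2CH3 → C:3 H:7
  + COOH → C:1 H:1 O:2
Element totals:
  C: 10
  H: 16
  O: 2
Molecular formula: C10H16O2.
  M = 10(12.011) + 16(1.008) + 2(15.999)
    = 120.110 + 16.128 + 31.998 = 168.236

168.24 g/mol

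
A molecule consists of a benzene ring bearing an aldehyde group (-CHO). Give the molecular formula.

Atom tally by fragment:
  benzene ring core → C:6 H:6
  (− 1 ring H displaced by substituents)
  + CHO → C:1 H:1 O:1
Element totals:
  C: 7
  H: 6
  O: 1

C7H6O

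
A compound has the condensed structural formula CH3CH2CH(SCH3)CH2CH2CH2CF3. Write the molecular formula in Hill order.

Element totals:
  C: 8
  H: 15
  F: 3
  S: 1

C8H15F3S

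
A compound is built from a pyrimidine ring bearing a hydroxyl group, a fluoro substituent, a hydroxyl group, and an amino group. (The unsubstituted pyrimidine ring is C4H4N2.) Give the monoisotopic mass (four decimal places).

Atom tally by fragment:
  pyrimidine ring core → C:4 H:4 N:2
  (− 4 ring H displaced by substituents)
  + OH → O:1 H:1
  + F → F:1
  + OH → O:1 H:1
  + NH2 → N:1 H:2
Element totals:
  C: 4
  H: 4
  F: 1
  N: 3
  O: 2
Molecular formula: C4H4FN3O2.
  M = 4(12.0) + 4(1.007825) + 18.998403 + 3(14.003074) + 2(15.994915)
    = 48.000000 + 4.031300 + 18.998403 + 42.009222 + 31.989830 = 145.028755

145.0288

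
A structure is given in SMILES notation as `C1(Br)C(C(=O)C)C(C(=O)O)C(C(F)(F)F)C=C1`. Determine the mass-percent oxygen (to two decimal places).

Atom tally by fragment:
  cyclohexene ring core → C:6 H:10
  (− 4 ring H displaced by substituents)
  + Br → Br:1
  + COCH3 → C:2 H:3 O:1
  + COOH → C:1 H:1 O:2
  + CF3 → C:1 F:3
Element totals:
  C: 10
  H: 10
  Br: 1
  F: 3
  O: 3
Molecular formula: C10H10BrF3O3.
Molar mass = 315.085 g/mol.
Mass from O: 3 × 15.999 = 47.997 g/mol.
%O = 47.997 / 315.085 × 100 = 15.23%.

15.23%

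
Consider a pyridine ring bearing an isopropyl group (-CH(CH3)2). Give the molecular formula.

Atom tally by fragment:
  pyridine ring core → C:5 H:5 N:1
  (− 1 ring H displaced by substituents)
  + CH(CH3)2 → C:3 H:7
Element totals:
  C: 8
  H: 11
  N: 1

C8H11N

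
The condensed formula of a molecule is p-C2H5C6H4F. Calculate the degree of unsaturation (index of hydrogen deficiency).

4

Element totals:
  C: 8
  H: 9
  F: 1
Molecular formula: C8H9F.
DoU = (2C + 2 + N − H − X) / 2 = (2·8 + 2 + 0 − 9 − 1) / 2 = 4.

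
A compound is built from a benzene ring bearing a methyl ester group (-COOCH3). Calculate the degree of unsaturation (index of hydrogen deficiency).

5

Atom tally by fragment:
  benzene ring core → C:6 H:6
  (− 1 ring H displaced by substituents)
  + COOCH3 → C:2 H:3 O:2
Element totals:
  C: 8
  H: 8
  O: 2
Molecular formula: C8H8O2.
DoU = (2C + 2 + N − H − X) / 2 = (2·8 + 2 + 0 − 8 − 0) / 2 = 5.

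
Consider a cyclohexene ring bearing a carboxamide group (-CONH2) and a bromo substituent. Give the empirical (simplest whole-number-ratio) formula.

Atom tally by fragment:
  cyclohexene ring core → C:6 H:10
  (− 2 ring H displaced by substituents)
  + CONH2 → C:1 H:2 O:1 N:1
  + Br → Br:1
Element totals:
  C: 7
  H: 10
  Br: 1
  N: 1
  O: 1
Molecular formula: C7H10BrNO.
gcd of subscripts (1, 7, 10, 1, 1) = 1, so the empirical formula equals the molecular formula.

C7H10BrNO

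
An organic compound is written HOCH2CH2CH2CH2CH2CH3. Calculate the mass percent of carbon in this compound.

70.53%

Atom tally by fragment:
  HOCH2 → C:1 H:3 O:1
  CH2 → C:1 H:2
  CH2 → C:1 H:2
  CH2 → C:1 H:2
  CH2 → C:1 H:2
  CH3 → C:1 H:3
Element totals:
  C: 6
  H: 14
  O: 1
Molecular formula: C6H14O.
Molar mass = 102.177 g/mol.
Mass from C: 6 × 12.011 = 72.066 g/mol.
%C = 72.066 / 102.177 × 100 = 70.53%.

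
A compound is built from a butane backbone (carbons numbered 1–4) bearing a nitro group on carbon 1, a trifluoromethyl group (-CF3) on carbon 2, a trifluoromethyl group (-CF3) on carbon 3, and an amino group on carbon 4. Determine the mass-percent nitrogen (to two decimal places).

11.02%

Atom tally by fragment:
  O2NCH2 → C:1 H:2 N:1 O:2
  CH(CF3) → C:2 H:1 F:3
  CH(CF3) → C:2 H:1 F:3
  CH2NH2 → C:1 H:4 N:1
Element totals:
  C: 6
  H: 8
  F: 6
  N: 2
  O: 2
Molecular formula: C6H8F6N2O2.
Molar mass = 254.130 g/mol.
Mass from N: 2 × 14.007 = 28.014 g/mol.
%N = 28.014 / 254.130 × 100 = 11.02%.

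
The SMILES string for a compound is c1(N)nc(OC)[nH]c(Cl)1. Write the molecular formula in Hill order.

Atom tally by fragment:
  imidazole ring core → C:3 H:4 N:2
  (− 3 ring H displaced by substituents)
  + NH2 → N:1 H:2
  + OCH3 → C:1 H:3 O:1
  + Cl → Cl:1
Element totals:
  C: 4
  H: 6
  Cl: 1
  N: 3
  O: 1

C4H6ClN3O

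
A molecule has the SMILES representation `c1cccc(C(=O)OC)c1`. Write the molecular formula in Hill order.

Atom tally by fragment:
  benzene ring core → C:6 H:6
  (− 1 ring H displaced by substituents)
  + COOCH3 → C:2 H:3 O:2
Element totals:
  C: 8
  H: 8
  O: 2

C8H8O2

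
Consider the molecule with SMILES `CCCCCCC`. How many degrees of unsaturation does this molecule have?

0

Atom tally by fragment:
  CH3 → C:1 H:3
  CH2 → C:1 H:2
  CH2 → C:1 H:2
  CH2 → C:1 H:2
  CH2 → C:1 H:2
  CH2 → C:1 H:2
  CH3 → C:1 H:3
Element totals:
  C: 7
  H: 16
Molecular formula: C7H16.
DoU = (2C + 2 + N − H − X) / 2 = (2·7 + 2 + 0 − 16 − 0) / 2 = 0.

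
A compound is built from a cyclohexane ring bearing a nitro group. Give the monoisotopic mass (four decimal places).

129.0790

Atom tally by fragment:
  cyclohexane ring core → C:6 H:12
  (− 1 ring H displaced by substituents)
  + NO2 → N:1 O:2
Element totals:
  C: 6
  H: 11
  N: 1
  O: 2
Molecular formula: C6H11NO2.
  M = 6(12.0) + 11(1.007825) + 14.003074 + 2(15.994915)
    = 72.000000 + 11.086075 + 14.003074 + 31.989830 = 129.078979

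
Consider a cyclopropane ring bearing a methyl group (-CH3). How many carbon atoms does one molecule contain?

4

Atom tally by fragment:
  cyclopropane ring core → C:3 H:6
  (− 1 ring H displaced by substituents)
  + CH3 → C:1 H:3
Element totals:
  C: 4
  H: 8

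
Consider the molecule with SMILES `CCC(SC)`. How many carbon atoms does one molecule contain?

4

Atom tally by fragment:
  CH3 → C:1 H:3
  CH2 → C:1 H:2
  CH2SCH3 → C:2 H:5 S:1
Element totals:
  C: 4
  H: 10
  S: 1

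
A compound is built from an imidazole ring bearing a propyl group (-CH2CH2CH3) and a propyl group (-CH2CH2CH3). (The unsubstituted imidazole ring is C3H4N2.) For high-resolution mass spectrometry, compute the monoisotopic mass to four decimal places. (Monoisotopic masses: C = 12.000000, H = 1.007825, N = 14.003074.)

Atom tally by fragment:
  imidazole ring core → C:3 H:4 N:2
  (− 2 ring H displaced by substituents)
  + CH2CH2CH3 → C:3 H:7
  + CH2CH2CH3 → C:3 H:7
Element totals:
  C: 9
  H: 16
  N: 2
Molecular formula: C9H16N2.
  M = 9(12.0) + 16(1.007825) + 2(14.003074)
    = 108.000000 + 16.125200 + 28.006148 = 152.131348

152.1313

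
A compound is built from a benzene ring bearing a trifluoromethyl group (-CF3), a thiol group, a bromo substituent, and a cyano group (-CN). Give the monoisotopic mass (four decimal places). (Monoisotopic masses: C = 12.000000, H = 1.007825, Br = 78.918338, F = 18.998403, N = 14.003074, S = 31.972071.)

280.9122

Atom tally by fragment:
  benzene ring core → C:6 H:6
  (− 4 ring H displaced by substituents)
  + CF3 → C:1 F:3
  + SH → S:1 H:1
  + Br → Br:1
  + CN → C:1 N:1
Element totals:
  C: 8
  H: 3
  Br: 1
  F: 3
  N: 1
  S: 1
Molecular formula: C8H3BrF3NS.
  M = 8(12.0) + 3(1.007825) + 78.918338 + 3(18.998403) + 14.003074 + 31.972071
    = 96.000000 + 3.023475 + 78.918338 + 56.995209 + 14.003074 + 31.972071 = 280.912167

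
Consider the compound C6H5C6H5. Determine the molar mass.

154.21 g/mol

Element totals:
  C: 12
  H: 10
Molecular formula: C12H10.
  M = 12(12.011) + 10(1.008)
    = 144.132 + 10.080 = 154.212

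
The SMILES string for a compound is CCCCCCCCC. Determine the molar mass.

128.26 g/mol

Atom tally by fragment:
  CH3 → C:1 H:3
  CH2 → C:1 H:2
  CH2 → C:1 H:2
  CH2 → C:1 H:2
  CH2 → C:1 H:2
  CH2 → C:1 H:2
  CH2 → C:1 H:2
  CH2 → C:1 H:2
  CH3 → C:1 H:3
Element totals:
  C: 9
  H: 20
Molecular formula: C9H20.
  M = 9(12.011) + 20(1.008)
    = 108.099 + 20.160 = 128.259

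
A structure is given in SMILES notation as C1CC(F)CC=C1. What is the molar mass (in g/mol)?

100.14 g/mol

Atom tally by fragment:
  cyclohexene ring core → C:6 H:10
  (− 1 ring H displaced by substituents)
  + F → F:1
Element totals:
  C: 6
  H: 9
  F: 1
Molecular formula: C6H9F.
  M = 6(12.011) + 9(1.008) + 18.998
    = 72.066 + 9.072 + 18.998 = 100.136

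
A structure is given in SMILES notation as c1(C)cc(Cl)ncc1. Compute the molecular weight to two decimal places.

127.57 g/mol

Atom tally by fragment:
  pyridine ring core → C:5 H:5 N:1
  (− 2 ring H displaced by substituents)
  + CH3 → C:1 H:3
  + Cl → Cl:1
Element totals:
  C: 6
  H: 6
  Cl: 1
  N: 1
Molecular formula: C6H6ClN.
  M = 6(12.011) + 6(1.008) + 35.45 + 14.007
    = 72.066 + 6.048 + 35.450 + 14.007 = 127.571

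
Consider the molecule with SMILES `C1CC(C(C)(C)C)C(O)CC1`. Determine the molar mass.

Atom tally by fragment:
  cyclohexane ring core → C:6 H:12
  (− 2 ring H displaced by substituents)
  + C(CH3)3 → C:4 H:9
  + OH → O:1 H:1
Element totals:
  C: 10
  H: 20
  O: 1
Molecular formula: C10H20O.
  M = 10(12.011) + 20(1.008) + 15.999
    = 120.110 + 20.160 + 15.999 = 156.269

156.27 g/mol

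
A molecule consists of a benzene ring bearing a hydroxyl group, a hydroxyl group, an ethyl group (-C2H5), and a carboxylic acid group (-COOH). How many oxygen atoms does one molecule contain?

Atom tally by fragment:
  benzene ring core → C:6 H:6
  (− 4 ring H displaced by substituents)
  + OH → O:1 H:1
  + OH → O:1 H:1
  + C2H5 → C:2 H:5
  + COOH → C:1 H:1 O:2
Element totals:
  C: 9
  H: 10
  O: 4

4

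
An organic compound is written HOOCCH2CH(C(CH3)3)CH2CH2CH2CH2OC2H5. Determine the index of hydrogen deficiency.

Element totals:
  C: 13
  H: 26
  O: 3
Molecular formula: C13H26O3.
DoU = (2C + 2 + N − H − X) / 2 = (2·13 + 2 + 0 − 26 − 0) / 2 = 1.

1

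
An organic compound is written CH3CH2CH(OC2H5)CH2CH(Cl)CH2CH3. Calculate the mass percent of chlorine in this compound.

19.84%

Element totals:
  C: 9
  H: 19
  Cl: 1
  O: 1
Molecular formula: C9H19ClO.
Molar mass = 178.700 g/mol.
Mass from Cl: 1 × 35.45 = 35.450 g/mol.
%Cl = 35.450 / 178.700 × 100 = 19.84%.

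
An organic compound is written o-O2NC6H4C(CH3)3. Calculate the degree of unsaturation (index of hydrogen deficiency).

Element totals:
  C: 10
  H: 13
  N: 1
  O: 2
Molecular formula: C10H13NO2.
DoU = (2C + 2 + N − H − X) / 2 = (2·10 + 2 + 1 − 13 − 0) / 2 = 5.

5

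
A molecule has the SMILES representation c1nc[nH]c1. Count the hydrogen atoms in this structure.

Atom tally by fragment:
  imidazole ring core → C:3 H:4 N:2
Element totals:
  C: 3
  H: 4
  N: 2

4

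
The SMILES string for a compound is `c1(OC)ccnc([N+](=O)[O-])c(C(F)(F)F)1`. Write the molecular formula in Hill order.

C7H5F3N2O3

Atom tally by fragment:
  pyridine ring core → C:5 H:5 N:1
  (− 3 ring H displaced by substituents)
  + OCH3 → C:1 H:3 O:1
  + NO2 → N:1 O:2
  + CF3 → C:1 F:3
Element totals:
  C: 7
  H: 5
  F: 3
  N: 2
  O: 3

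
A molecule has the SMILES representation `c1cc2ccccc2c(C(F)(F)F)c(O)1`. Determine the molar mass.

Atom tally by fragment:
  naphthalene ring system core → C:10 H:8
  (− 2 ring H displaced by substituents)
  + CF3 → C:1 F:3
  + OH → O:1 H:1
Element totals:
  C: 11
  H: 7
  F: 3
  O: 1
Molecular formula: C11H7F3O.
  M = 11(12.011) + 7(1.008) + 3(18.998) + 15.999
    = 132.121 + 7.056 + 56.994 + 15.999 = 212.170

212.17 g/mol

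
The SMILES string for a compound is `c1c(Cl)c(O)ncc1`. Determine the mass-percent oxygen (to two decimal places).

12.35%

Atom tally by fragment:
  pyridine ring core → C:5 H:5 N:1
  (− 2 ring H displaced by substituents)
  + Cl → Cl:1
  + OH → O:1 H:1
Element totals:
  C: 5
  H: 4
  Cl: 1
  N: 1
  O: 1
Molecular formula: C5H4ClNO.
Molar mass = 129.543 g/mol.
Mass from O: 1 × 15.999 = 15.999 g/mol.
%O = 15.999 / 129.543 × 100 = 12.35%.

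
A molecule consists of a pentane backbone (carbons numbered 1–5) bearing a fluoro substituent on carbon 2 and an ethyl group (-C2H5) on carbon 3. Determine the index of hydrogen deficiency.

0

Atom tally by fragment:
  CH3 → C:1 H:3
  CH(F) → C:1 H:1 F:1
  CH(C2H5) → C:3 H:6
  CH2 → C:1 H:2
  CH3 → C:1 H:3
Element totals:
  C: 7
  H: 15
  F: 1
Molecular formula: C7H15F.
DoU = (2C + 2 + N − H − X) / 2 = (2·7 + 2 + 0 − 15 − 1) / 2 = 0.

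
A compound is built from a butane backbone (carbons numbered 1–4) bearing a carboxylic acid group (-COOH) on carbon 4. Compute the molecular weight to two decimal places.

102.13 g/mol

Atom tally by fragment:
  CH3 → C:1 H:3
  CH2 → C:1 H:2
  CH2 → C:1 H:2
  CH2COOH → C:2 H:3 O:2
Element totals:
  C: 5
  H: 10
  O: 2
Molecular formula: C5H10O2.
  M = 5(12.011) + 10(1.008) + 2(15.999)
    = 60.055 + 10.080 + 31.998 = 102.133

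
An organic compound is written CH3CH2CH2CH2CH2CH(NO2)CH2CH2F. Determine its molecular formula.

Element totals:
  C: 8
  H: 16
  F: 1
  N: 1
  O: 2

C8H16FNO2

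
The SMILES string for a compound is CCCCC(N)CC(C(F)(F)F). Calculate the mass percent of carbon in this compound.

Atom tally by fragment:
  CH3 → C:1 H:3
  CH2 → C:1 H:2
  CH2 → C:1 H:2
  CH2 → C:1 H:2
  CH(NH2) → C:1 H:3 N:1
  CH2 → C:1 H:2
  CH2CF3 → C:2 H:2 F:3
Element totals:
  C: 8
  H: 16
  F: 3
  N: 1
Molecular formula: C8H16F3N.
Molar mass = 183.217 g/mol.
Mass from C: 8 × 12.011 = 96.088 g/mol.
%C = 96.088 / 183.217 × 100 = 52.44%.

52.44%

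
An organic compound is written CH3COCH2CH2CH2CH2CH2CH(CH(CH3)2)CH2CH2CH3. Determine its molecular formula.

Atom tally by fragment:
  CH3COCH2 → C:3 H:5 O:1
  CH2 → C:1 H:2
  CH2 → C:1 H:2
  CH2 → C:1 H:2
  CH2 → C:1 H:2
  CH(CH(CH3)2) → C:4 H:8
  CH2 → C:1 H:2
  CH2 → C:1 H:2
  CH3 → C:1 H:3
Element totals:
  C: 14
  H: 28
  O: 1

C14H28O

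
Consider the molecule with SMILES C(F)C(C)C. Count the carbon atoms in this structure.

Atom tally by fragment:
  FCH2 → C:1 H:2 F:1
  CH(CH3) → C:2 H:4
  CH3 → C:1 H:3
Element totals:
  C: 4
  H: 9
  F: 1

4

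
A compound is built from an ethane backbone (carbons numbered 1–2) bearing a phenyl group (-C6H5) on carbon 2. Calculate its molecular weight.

106.17 g/mol

Atom tally by fragment:
  CH3 → C:1 H:3
  CH2C6H5 → C:7 H:7
Element totals:
  C: 8
  H: 10
Molecular formula: C8H10.
  M = 8(12.011) + 10(1.008)
    = 96.088 + 10.080 = 106.168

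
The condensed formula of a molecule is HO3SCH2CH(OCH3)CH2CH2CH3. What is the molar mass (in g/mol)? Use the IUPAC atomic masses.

182.23 g/mol

Element totals:
  C: 6
  H: 14
  O: 4
  S: 1
Molecular formula: C6H14O4S.
  M = 6(12.011) + 14(1.008) + 4(15.999) + 32.06
    = 72.066 + 14.112 + 63.996 + 32.060 = 182.234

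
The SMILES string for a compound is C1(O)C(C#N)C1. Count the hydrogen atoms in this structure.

5

Atom tally by fragment:
  cyclopropane ring core → C:3 H:6
  (− 2 ring H displaced by substituents)
  + OH → O:1 H:1
  + CN → C:1 N:1
Element totals:
  C: 4
  H: 5
  N: 1
  O: 1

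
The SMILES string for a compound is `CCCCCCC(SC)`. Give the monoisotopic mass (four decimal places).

146.1129

Atom tally by fragment:
  CH3 → C:1 H:3
  CH2 → C:1 H:2
  CH2 → C:1 H:2
  CH2 → C:1 H:2
  CH2 → C:1 H:2
  CH2 → C:1 H:2
  CH2SCH3 → C:2 H:5 S:1
Element totals:
  C: 8
  H: 18
  S: 1
Molecular formula: C8H18S.
  M = 8(12.0) + 18(1.007825) + 31.972071
    = 96.000000 + 18.140850 + 31.972071 = 146.112921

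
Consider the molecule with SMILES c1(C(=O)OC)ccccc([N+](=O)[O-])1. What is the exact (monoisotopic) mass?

181.0375

Atom tally by fragment:
  benzene ring core → C:6 H:6
  (− 2 ring H displaced by substituents)
  + COOCH3 → C:2 H:3 O:2
  + NO2 → N:1 O:2
Element totals:
  C: 8
  H: 7
  N: 1
  O: 4
Molecular formula: C8H7NO4.
  M = 8(12.0) + 7(1.007825) + 14.003074 + 4(15.994915)
    = 96.000000 + 7.054775 + 14.003074 + 63.979660 = 181.037509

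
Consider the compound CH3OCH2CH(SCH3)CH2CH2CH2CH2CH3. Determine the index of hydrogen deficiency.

0

Atom tally by fragment:
  CH3OCH2 → C:2 H:5 O:1
  CH(SCH3) → C:2 H:4 S:1
  CH2 → C:1 H:2
  CH2 → C:1 H:2
  CH2 → C:1 H:2
  CH2 → C:1 H:2
  CH3 → C:1 H:3
Element totals:
  C: 9
  H: 20
  O: 1
  S: 1
Molecular formula: C9H20OS.
DoU = (2C + 2 + N − H − X) / 2 = (2·9 + 2 + 0 − 20 − 0) / 2 = 0.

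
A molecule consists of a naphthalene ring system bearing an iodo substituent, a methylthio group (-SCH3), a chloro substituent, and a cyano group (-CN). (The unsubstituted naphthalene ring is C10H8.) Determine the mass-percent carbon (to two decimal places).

40.08%

Atom tally by fragment:
  naphthalene ring system core → C:10 H:8
  (− 4 ring H displaced by substituents)
  + I → I:1
  + SCH3 → C:1 H:3 S:1
  + Cl → Cl:1
  + CN → C:1 N:1
Element totals:
  C: 12
  H: 7
  Cl: 1
  I: 1
  N: 1
  S: 1
Molecular formula: C12H7ClINS.
Molar mass = 359.609 g/mol.
Mass from C: 12 × 12.011 = 144.132 g/mol.
%C = 144.132 / 359.609 × 100 = 40.08%.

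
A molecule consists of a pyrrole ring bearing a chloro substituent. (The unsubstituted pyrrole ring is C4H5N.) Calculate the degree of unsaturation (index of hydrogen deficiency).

3

Atom tally by fragment:
  pyrrole ring core → C:4 H:5 N:1
  (− 1 ring H displaced by substituents)
  + Cl → Cl:1
Element totals:
  C: 4
  H: 4
  Cl: 1
  N: 1
Molecular formula: C4H4ClN.
DoU = (2C + 2 + N − H − X) / 2 = (2·4 + 2 + 1 − 4 − 1) / 2 = 3.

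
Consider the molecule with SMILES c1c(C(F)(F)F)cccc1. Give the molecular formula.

Atom tally by fragment:
  benzene ring core → C:6 H:6
  (− 1 ring H displaced by substituents)
  + CF3 → C:1 F:3
Element totals:
  C: 7
  H: 5
  F: 3

C7H5F3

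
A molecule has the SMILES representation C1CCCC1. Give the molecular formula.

Atom tally by fragment:
  cyclopentane ring core → C:5 H:10
Element totals:
  C: 5
  H: 10

C5H10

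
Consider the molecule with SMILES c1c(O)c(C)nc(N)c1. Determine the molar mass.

Atom tally by fragment:
  pyridine ring core → C:5 H:5 N:1
  (− 3 ring H displaced by substituents)
  + OH → O:1 H:1
  + CH3 → C:1 H:3
  + NH2 → N:1 H:2
Element totals:
  C: 6
  H: 8
  N: 2
  O: 1
Molecular formula: C6H8N2O.
  M = 6(12.011) + 8(1.008) + 2(14.007) + 15.999
    = 72.066 + 8.064 + 28.014 + 15.999 = 124.143

124.14 g/mol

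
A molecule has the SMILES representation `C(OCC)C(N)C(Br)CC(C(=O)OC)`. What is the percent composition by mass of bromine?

29.80%

Atom tally by fragment:
  C2H5OCH2 → C:3 H:7 O:1
  CH(NH2) → C:1 H:3 N:1
  CH(Br) → C:1 H:1 Br:1
  CH2 → C:1 H:2
  CH2COOCH3 → C:3 H:5 O:2
Element totals:
  C: 9
  H: 18
  Br: 1
  N: 1
  O: 3
Molecular formula: C9H18BrNO3.
Molar mass = 268.151 g/mol.
Mass from Br: 1 × 79.904 = 79.904 g/mol.
%Br = 79.904 / 268.151 × 100 = 29.80%.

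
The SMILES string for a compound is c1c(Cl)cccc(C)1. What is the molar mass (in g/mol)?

126.58 g/mol

Atom tally by fragment:
  benzene ring core → C:6 H:6
  (− 2 ring H displaced by substituents)
  + Cl → Cl:1
  + CH3 → C:1 H:3
Element totals:
  C: 7
  H: 7
  Cl: 1
Molecular formula: C7H7Cl.
  M = 7(12.011) + 7(1.008) + 35.45
    = 84.077 + 7.056 + 35.450 = 126.583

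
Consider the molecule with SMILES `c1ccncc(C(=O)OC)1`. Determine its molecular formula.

C7H7NO2

Atom tally by fragment:
  pyridine ring core → C:5 H:5 N:1
  (− 1 ring H displaced by substituents)
  + COOCH3 → C:2 H:3 O:2
Element totals:
  C: 7
  H: 7
  N: 1
  O: 2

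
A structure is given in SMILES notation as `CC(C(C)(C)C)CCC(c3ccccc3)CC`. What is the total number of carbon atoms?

17

Atom tally by fragment:
  CH3 → C:1 H:3
  CH(C(CH3)3) → C:5 H:10
  CH2 → C:1 H:2
  CH2 → C:1 H:2
  CH(C6H5) → C:7 H:6
  CH2 → C:1 H:2
  CH3 → C:1 H:3
Element totals:
  C: 17
  H: 28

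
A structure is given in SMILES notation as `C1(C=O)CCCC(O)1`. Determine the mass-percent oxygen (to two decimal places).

28.03%

Atom tally by fragment:
  cyclopentane ring core → C:5 H:10
  (− 2 ring H displaced by substituents)
  + CHO → C:1 H:1 O:1
  + OH → O:1 H:1
Element totals:
  C: 6
  H: 10
  O: 2
Molecular formula: C6H10O2.
Molar mass = 114.144 g/mol.
Mass from O: 2 × 15.999 = 31.998 g/mol.
%O = 31.998 / 114.144 × 100 = 28.03%.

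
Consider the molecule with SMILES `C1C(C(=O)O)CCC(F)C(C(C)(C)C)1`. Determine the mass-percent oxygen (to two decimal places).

Atom tally by fragment:
  cyclohexane ring core → C:6 H:12
  (− 3 ring H displaced by substituents)
  + COOH → C:1 H:1 O:2
  + F → F:1
  + C(CH3)3 → C:4 H:9
Element totals:
  C: 11
  H: 19
  F: 1
  O: 2
Molecular formula: C11H19FO2.
Molar mass = 202.269 g/mol.
Mass from O: 2 × 15.999 = 31.998 g/mol.
%O = 31.998 / 202.269 × 100 = 15.82%.

15.82%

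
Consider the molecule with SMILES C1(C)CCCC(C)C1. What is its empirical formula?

Atom tally by fragment:
  cyclohexane ring core → C:6 H:12
  (− 2 ring H displaced by substituents)
  + CH3 → C:1 H:3
  + CH3 → C:1 H:3
Element totals:
  C: 8
  H: 16
Molecular formula: C8H16.
gcd of subscripts = 8; dividing each by 8:
  C: 8/8 = 1
  H: 16/8 = 2

CH2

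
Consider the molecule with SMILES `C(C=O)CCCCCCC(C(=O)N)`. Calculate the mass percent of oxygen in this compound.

17.27%

Atom tally by fragment:
  OHCCH2 → C:2 H:3 O:1
  CH2 → C:1 H:2
  CH2 → C:1 H:2
  CH2 → C:1 H:2
  CH2 → C:1 H:2
  CH2 → C:1 H:2
  CH2 → C:1 H:2
  CH2CONH2 → C:2 H:4 O:1 N:1
Element totals:
  C: 10
  H: 19
  N: 1
  O: 2
Molecular formula: C10H19NO2.
Molar mass = 185.267 g/mol.
Mass from O: 2 × 15.999 = 31.998 g/mol.
%O = 31.998 / 185.267 × 100 = 17.27%.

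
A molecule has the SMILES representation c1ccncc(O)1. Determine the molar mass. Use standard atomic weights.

Atom tally by fragment:
  pyridine ring core → C:5 H:5 N:1
  (− 1 ring H displaced by substituents)
  + OH → O:1 H:1
Element totals:
  C: 5
  H: 5
  N: 1
  O: 1
Molecular formula: C5H5NO.
  M = 5(12.011) + 5(1.008) + 14.007 + 15.999
    = 60.055 + 5.040 + 14.007 + 15.999 = 95.101

95.10 g/mol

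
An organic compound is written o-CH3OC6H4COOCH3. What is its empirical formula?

Atom tally by fragment:
  benzene ring core → C:6 H:6
  (− 2 ring H displaced by substituents)
  + OCH3 → C:1 H:3 O:1
  + COOCH3 → C:2 H:3 O:2
Element totals:
  C: 9
  H: 10
  O: 3
Molecular formula: C9H10O3.
gcd of subscripts (9, 10, 3) = 1, so the empirical formula equals the molecular formula.

C9H10O3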